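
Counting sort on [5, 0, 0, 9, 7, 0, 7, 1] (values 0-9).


Input: [5, 0, 0, 9, 7, 0, 7, 1]
Counts: [3, 1, 0, 0, 0, 1, 0, 2, 0, 1]

Sorted: [0, 0, 0, 1, 5, 7, 7, 9]


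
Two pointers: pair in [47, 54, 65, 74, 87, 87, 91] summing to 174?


lo=0(47)+hi=6(91)=138
lo=1(54)+hi=6(91)=145
lo=2(65)+hi=6(91)=156
lo=3(74)+hi=6(91)=165
lo=4(87)+hi=6(91)=178
lo=4(87)+hi=5(87)=174

Yes: 87+87=174


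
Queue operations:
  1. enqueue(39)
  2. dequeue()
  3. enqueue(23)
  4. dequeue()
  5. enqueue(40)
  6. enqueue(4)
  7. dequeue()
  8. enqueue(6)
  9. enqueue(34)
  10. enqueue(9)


enqueue(39) -> [39]
dequeue()->39, []
enqueue(23) -> [23]
dequeue()->23, []
enqueue(40) -> [40]
enqueue(4) -> [40, 4]
dequeue()->40, [4]
enqueue(6) -> [4, 6]
enqueue(34) -> [4, 6, 34]
enqueue(9) -> [4, 6, 34, 9]

Final queue: [4, 6, 34, 9]


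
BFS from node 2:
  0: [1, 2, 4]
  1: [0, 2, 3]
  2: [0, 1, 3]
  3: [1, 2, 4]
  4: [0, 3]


Visit 2, enqueue [0, 1, 3]
Visit 0, enqueue [4]
Visit 1, enqueue []
Visit 3, enqueue []
Visit 4, enqueue []

BFS order: [2, 0, 1, 3, 4]


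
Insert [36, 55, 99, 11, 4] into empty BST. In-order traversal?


Insert 36: root
Insert 55: R from 36
Insert 99: R from 36 -> R from 55
Insert 11: L from 36
Insert 4: L from 36 -> L from 11

In-order: [4, 11, 36, 55, 99]


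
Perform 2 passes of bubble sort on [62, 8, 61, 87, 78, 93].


Initial: [62, 8, 61, 87, 78, 93]
Pass 1: [8, 61, 62, 78, 87, 93] (3 swaps)
Pass 2: [8, 61, 62, 78, 87, 93] (0 swaps)

After 2 passes: [8, 61, 62, 78, 87, 93]


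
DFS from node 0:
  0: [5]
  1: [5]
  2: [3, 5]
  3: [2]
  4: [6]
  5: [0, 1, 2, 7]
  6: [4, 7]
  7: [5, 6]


Visit 0, push [5]
Visit 5, push [7, 2, 1]
Visit 1, push []
Visit 2, push [3]
Visit 3, push []
Visit 7, push [6]
Visit 6, push [4]
Visit 4, push []

DFS order: [0, 5, 1, 2, 3, 7, 6, 4]


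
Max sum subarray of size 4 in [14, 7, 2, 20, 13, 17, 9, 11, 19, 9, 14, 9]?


[0:4]: 43
[1:5]: 42
[2:6]: 52
[3:7]: 59
[4:8]: 50
[5:9]: 56
[6:10]: 48
[7:11]: 53
[8:12]: 51

Max: 59 at [3:7]


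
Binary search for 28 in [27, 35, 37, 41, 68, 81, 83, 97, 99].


Step 1: lo=0, hi=8, mid=4, val=68
Step 2: lo=0, hi=3, mid=1, val=35
Step 3: lo=0, hi=0, mid=0, val=27

Not found


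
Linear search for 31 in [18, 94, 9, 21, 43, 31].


i=0: 18!=31
i=1: 94!=31
i=2: 9!=31
i=3: 21!=31
i=4: 43!=31
i=5: 31==31 found!

Found at 5, 6 comps


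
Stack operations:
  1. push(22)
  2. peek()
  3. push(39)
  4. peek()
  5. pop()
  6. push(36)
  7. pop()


push(22) -> [22]
peek()->22
push(39) -> [22, 39]
peek()->39
pop()->39, [22]
push(36) -> [22, 36]
pop()->36, [22]

Final stack: [22]


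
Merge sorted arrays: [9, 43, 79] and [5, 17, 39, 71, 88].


Take 5 from B
Take 9 from A
Take 17 from B
Take 39 from B
Take 43 from A
Take 71 from B
Take 79 from A

Merged: [5, 9, 17, 39, 43, 71, 79, 88]


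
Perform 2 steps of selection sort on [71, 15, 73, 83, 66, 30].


Initial: [71, 15, 73, 83, 66, 30]
Step 1: min=15 at 1
  Swap: [15, 71, 73, 83, 66, 30]
Step 2: min=30 at 5
  Swap: [15, 30, 73, 83, 66, 71]

After 2 steps: [15, 30, 73, 83, 66, 71]


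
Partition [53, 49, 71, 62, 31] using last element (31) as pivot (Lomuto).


Pivot: 31
Place pivot at 0: [31, 49, 71, 62, 53]

Partitioned: [31, 49, 71, 62, 53]


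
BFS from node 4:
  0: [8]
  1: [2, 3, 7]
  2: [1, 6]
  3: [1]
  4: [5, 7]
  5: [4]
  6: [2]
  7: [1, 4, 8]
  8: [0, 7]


Visit 4, enqueue [5, 7]
Visit 5, enqueue []
Visit 7, enqueue [1, 8]
Visit 1, enqueue [2, 3]
Visit 8, enqueue [0]
Visit 2, enqueue [6]
Visit 3, enqueue []
Visit 0, enqueue []
Visit 6, enqueue []

BFS order: [4, 5, 7, 1, 8, 2, 3, 0, 6]


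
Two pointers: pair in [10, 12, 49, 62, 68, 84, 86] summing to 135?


lo=0(10)+hi=6(86)=96
lo=1(12)+hi=6(86)=98
lo=2(49)+hi=6(86)=135

Yes: 49+86=135


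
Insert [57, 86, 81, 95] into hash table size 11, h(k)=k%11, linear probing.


Insert 57: h=2 -> slot 2
Insert 86: h=9 -> slot 9
Insert 81: h=4 -> slot 4
Insert 95: h=7 -> slot 7

Table: [None, None, 57, None, 81, None, None, 95, None, 86, None]


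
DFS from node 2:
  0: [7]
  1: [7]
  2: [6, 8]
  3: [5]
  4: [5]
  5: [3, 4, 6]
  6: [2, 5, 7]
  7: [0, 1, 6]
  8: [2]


Visit 2, push [8, 6]
Visit 6, push [7, 5]
Visit 5, push [4, 3]
Visit 3, push []
Visit 4, push []
Visit 7, push [1, 0]
Visit 0, push []
Visit 1, push []
Visit 8, push []

DFS order: [2, 6, 5, 3, 4, 7, 0, 1, 8]


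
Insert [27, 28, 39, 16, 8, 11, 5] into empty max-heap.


Insert 27: [27]
Insert 28: [28, 27]
Insert 39: [39, 27, 28]
Insert 16: [39, 27, 28, 16]
Insert 8: [39, 27, 28, 16, 8]
Insert 11: [39, 27, 28, 16, 8, 11]
Insert 5: [39, 27, 28, 16, 8, 11, 5]

Final heap: [39, 27, 28, 16, 8, 11, 5]


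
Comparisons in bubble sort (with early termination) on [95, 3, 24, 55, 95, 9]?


Algorithm: bubble sort (with early termination)
Input: [95, 3, 24, 55, 95, 9]
Sorted: [3, 9, 24, 55, 95, 95]

15


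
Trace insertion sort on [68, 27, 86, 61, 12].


Initial: [68, 27, 86, 61, 12]
Insert 27: [27, 68, 86, 61, 12]
Insert 86: [27, 68, 86, 61, 12]
Insert 61: [27, 61, 68, 86, 12]
Insert 12: [12, 27, 61, 68, 86]

Sorted: [12, 27, 61, 68, 86]


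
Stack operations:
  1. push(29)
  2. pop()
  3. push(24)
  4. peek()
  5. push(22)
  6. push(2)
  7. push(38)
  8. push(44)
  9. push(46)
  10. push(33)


push(29) -> [29]
pop()->29, []
push(24) -> [24]
peek()->24
push(22) -> [24, 22]
push(2) -> [24, 22, 2]
push(38) -> [24, 22, 2, 38]
push(44) -> [24, 22, 2, 38, 44]
push(46) -> [24, 22, 2, 38, 44, 46]
push(33) -> [24, 22, 2, 38, 44, 46, 33]

Final stack: [24, 22, 2, 38, 44, 46, 33]


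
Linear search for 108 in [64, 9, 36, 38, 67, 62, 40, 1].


i=0: 64!=108
i=1: 9!=108
i=2: 36!=108
i=3: 38!=108
i=4: 67!=108
i=5: 62!=108
i=6: 40!=108
i=7: 1!=108

Not found, 8 comps


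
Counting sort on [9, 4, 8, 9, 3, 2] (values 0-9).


Input: [9, 4, 8, 9, 3, 2]
Counts: [0, 0, 1, 1, 1, 0, 0, 0, 1, 2]

Sorted: [2, 3, 4, 8, 9, 9]


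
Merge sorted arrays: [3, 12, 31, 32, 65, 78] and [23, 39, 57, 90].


Take 3 from A
Take 12 from A
Take 23 from B
Take 31 from A
Take 32 from A
Take 39 from B
Take 57 from B
Take 65 from A
Take 78 from A

Merged: [3, 12, 23, 31, 32, 39, 57, 65, 78, 90]


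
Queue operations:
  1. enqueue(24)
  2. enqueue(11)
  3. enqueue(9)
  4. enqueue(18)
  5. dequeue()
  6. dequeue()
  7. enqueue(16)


enqueue(24) -> [24]
enqueue(11) -> [24, 11]
enqueue(9) -> [24, 11, 9]
enqueue(18) -> [24, 11, 9, 18]
dequeue()->24, [11, 9, 18]
dequeue()->11, [9, 18]
enqueue(16) -> [9, 18, 16]

Final queue: [9, 18, 16]


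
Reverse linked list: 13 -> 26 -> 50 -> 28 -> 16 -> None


Step 1: curr=13, set curr.next=prev(None) | reversed so far: 13
Step 2: curr=26, set curr.next=prev(13) | reversed so far: 26 -> 13
Step 3: curr=50, set curr.next=prev(26) | reversed so far: 50 -> 26 -> 13
Step 4: curr=28, set curr.next=prev(50) | reversed so far: 28 -> 50 -> 26 -> 13
Step 5: curr=16, set curr.next=prev(28) | reversed so far: 16 -> 28 -> 50 -> 26 -> 13

16 -> 28 -> 50 -> 26 -> 13 -> None


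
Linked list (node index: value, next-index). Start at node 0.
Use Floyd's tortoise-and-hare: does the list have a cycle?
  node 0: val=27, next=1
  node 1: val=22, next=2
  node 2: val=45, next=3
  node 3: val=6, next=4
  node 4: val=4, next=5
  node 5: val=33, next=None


Floyd's tortoise (slow, +1) and hare (fast, +2):
  init: slow=0, fast=0
  step 1: slow=1, fast=2
  step 2: slow=2, fast=4
  step 3: fast 4->5->None, no cycle

Cycle: no


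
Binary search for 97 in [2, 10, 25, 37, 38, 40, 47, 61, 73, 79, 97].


Step 1: lo=0, hi=10, mid=5, val=40
Step 2: lo=6, hi=10, mid=8, val=73
Step 3: lo=9, hi=10, mid=9, val=79
Step 4: lo=10, hi=10, mid=10, val=97

Found at index 10


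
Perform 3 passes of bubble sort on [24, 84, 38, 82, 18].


Initial: [24, 84, 38, 82, 18]
Pass 1: [24, 38, 82, 18, 84] (3 swaps)
Pass 2: [24, 38, 18, 82, 84] (1 swaps)
Pass 3: [24, 18, 38, 82, 84] (1 swaps)

After 3 passes: [24, 18, 38, 82, 84]


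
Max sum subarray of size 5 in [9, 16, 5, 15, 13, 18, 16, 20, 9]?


[0:5]: 58
[1:6]: 67
[2:7]: 67
[3:8]: 82
[4:9]: 76

Max: 82 at [3:8]


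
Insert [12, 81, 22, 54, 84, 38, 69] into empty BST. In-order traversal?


Insert 12: root
Insert 81: R from 12
Insert 22: R from 12 -> L from 81
Insert 54: R from 12 -> L from 81 -> R from 22
Insert 84: R from 12 -> R from 81
Insert 38: R from 12 -> L from 81 -> R from 22 -> L from 54
Insert 69: R from 12 -> L from 81 -> R from 22 -> R from 54

In-order: [12, 22, 38, 54, 69, 81, 84]


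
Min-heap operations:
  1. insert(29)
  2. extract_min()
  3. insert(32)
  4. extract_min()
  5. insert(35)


insert(29) -> [29]
extract_min()->29, []
insert(32) -> [32]
extract_min()->32, []
insert(35) -> [35]

Final heap: [35]


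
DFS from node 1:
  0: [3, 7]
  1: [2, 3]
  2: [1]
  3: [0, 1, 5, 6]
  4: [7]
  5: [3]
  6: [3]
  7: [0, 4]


Visit 1, push [3, 2]
Visit 2, push []
Visit 3, push [6, 5, 0]
Visit 0, push [7]
Visit 7, push [4]
Visit 4, push []
Visit 5, push []
Visit 6, push []

DFS order: [1, 2, 3, 0, 7, 4, 5, 6]


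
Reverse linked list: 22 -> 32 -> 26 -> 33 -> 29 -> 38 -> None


Step 1: curr=22, set curr.next=prev(None) | reversed so far: 22
Step 2: curr=32, set curr.next=prev(22) | reversed so far: 32 -> 22
Step 3: curr=26, set curr.next=prev(32) | reversed so far: 26 -> 32 -> 22
Step 4: curr=33, set curr.next=prev(26) | reversed so far: 33 -> 26 -> 32 -> 22
Step 5: curr=29, set curr.next=prev(33) | reversed so far: 29 -> 33 -> 26 -> 32 -> 22
Step 6: curr=38, set curr.next=prev(29) | reversed so far: 38 -> 29 -> 33 -> 26 -> 32 -> 22

38 -> 29 -> 33 -> 26 -> 32 -> 22 -> None


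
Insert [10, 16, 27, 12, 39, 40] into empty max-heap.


Insert 10: [10]
Insert 16: [16, 10]
Insert 27: [27, 10, 16]
Insert 12: [27, 12, 16, 10]
Insert 39: [39, 27, 16, 10, 12]
Insert 40: [40, 27, 39, 10, 12, 16]

Final heap: [40, 27, 39, 10, 12, 16]


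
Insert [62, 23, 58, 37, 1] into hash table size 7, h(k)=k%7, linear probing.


Insert 62: h=6 -> slot 6
Insert 23: h=2 -> slot 2
Insert 58: h=2, 1 probes -> slot 3
Insert 37: h=2, 2 probes -> slot 4
Insert 1: h=1 -> slot 1

Table: [None, 1, 23, 58, 37, None, 62]


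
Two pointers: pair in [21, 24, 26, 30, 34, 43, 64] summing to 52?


lo=0(21)+hi=6(64)=85
lo=0(21)+hi=5(43)=64
lo=0(21)+hi=4(34)=55
lo=0(21)+hi=3(30)=51
lo=1(24)+hi=3(30)=54
lo=1(24)+hi=2(26)=50

No pair found


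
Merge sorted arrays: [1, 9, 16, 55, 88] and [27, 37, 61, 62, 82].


Take 1 from A
Take 9 from A
Take 16 from A
Take 27 from B
Take 37 from B
Take 55 from A
Take 61 from B
Take 62 from B
Take 82 from B

Merged: [1, 9, 16, 27, 37, 55, 61, 62, 82, 88]


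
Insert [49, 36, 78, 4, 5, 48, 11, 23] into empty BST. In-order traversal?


Insert 49: root
Insert 36: L from 49
Insert 78: R from 49
Insert 4: L from 49 -> L from 36
Insert 5: L from 49 -> L from 36 -> R from 4
Insert 48: L from 49 -> R from 36
Insert 11: L from 49 -> L from 36 -> R from 4 -> R from 5
Insert 23: L from 49 -> L from 36 -> R from 4 -> R from 5 -> R from 11

In-order: [4, 5, 11, 23, 36, 48, 49, 78]


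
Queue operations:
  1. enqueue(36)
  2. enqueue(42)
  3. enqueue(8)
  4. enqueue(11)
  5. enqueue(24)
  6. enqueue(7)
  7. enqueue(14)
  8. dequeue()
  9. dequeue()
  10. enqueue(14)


enqueue(36) -> [36]
enqueue(42) -> [36, 42]
enqueue(8) -> [36, 42, 8]
enqueue(11) -> [36, 42, 8, 11]
enqueue(24) -> [36, 42, 8, 11, 24]
enqueue(7) -> [36, 42, 8, 11, 24, 7]
enqueue(14) -> [36, 42, 8, 11, 24, 7, 14]
dequeue()->36, [42, 8, 11, 24, 7, 14]
dequeue()->42, [8, 11, 24, 7, 14]
enqueue(14) -> [8, 11, 24, 7, 14, 14]

Final queue: [8, 11, 24, 7, 14, 14]


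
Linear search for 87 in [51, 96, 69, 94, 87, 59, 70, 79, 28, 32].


i=0: 51!=87
i=1: 96!=87
i=2: 69!=87
i=3: 94!=87
i=4: 87==87 found!

Found at 4, 5 comps


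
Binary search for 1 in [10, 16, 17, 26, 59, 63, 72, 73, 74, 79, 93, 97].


Step 1: lo=0, hi=11, mid=5, val=63
Step 2: lo=0, hi=4, mid=2, val=17
Step 3: lo=0, hi=1, mid=0, val=10

Not found


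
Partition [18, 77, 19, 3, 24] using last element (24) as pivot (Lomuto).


Pivot: 24
  18 <= 24: advance i (no swap)
  19 <= 24: swap -> [18, 19, 77, 3, 24]
  3 <= 24: swap -> [18, 19, 3, 77, 24]
Place pivot at 3: [18, 19, 3, 24, 77]

Partitioned: [18, 19, 3, 24, 77]


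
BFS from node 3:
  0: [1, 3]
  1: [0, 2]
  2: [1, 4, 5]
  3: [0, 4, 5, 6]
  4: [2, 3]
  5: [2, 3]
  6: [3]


Visit 3, enqueue [0, 4, 5, 6]
Visit 0, enqueue [1]
Visit 4, enqueue [2]
Visit 5, enqueue []
Visit 6, enqueue []
Visit 1, enqueue []
Visit 2, enqueue []

BFS order: [3, 0, 4, 5, 6, 1, 2]


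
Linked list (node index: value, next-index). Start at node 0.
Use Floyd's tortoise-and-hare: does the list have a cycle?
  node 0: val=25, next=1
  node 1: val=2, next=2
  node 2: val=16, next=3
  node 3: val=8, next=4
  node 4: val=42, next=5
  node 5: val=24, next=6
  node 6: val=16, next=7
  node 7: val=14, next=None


Floyd's tortoise (slow, +1) and hare (fast, +2):
  init: slow=0, fast=0
  step 1: slow=1, fast=2
  step 2: slow=2, fast=4
  step 3: slow=3, fast=6
  step 4: fast 6->7->None, no cycle

Cycle: no


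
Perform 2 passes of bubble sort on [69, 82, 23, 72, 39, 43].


Initial: [69, 82, 23, 72, 39, 43]
Pass 1: [69, 23, 72, 39, 43, 82] (4 swaps)
Pass 2: [23, 69, 39, 43, 72, 82] (3 swaps)

After 2 passes: [23, 69, 39, 43, 72, 82]


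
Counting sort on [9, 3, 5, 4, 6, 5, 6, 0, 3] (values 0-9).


Input: [9, 3, 5, 4, 6, 5, 6, 0, 3]
Counts: [1, 0, 0, 2, 1, 2, 2, 0, 0, 1]

Sorted: [0, 3, 3, 4, 5, 5, 6, 6, 9]


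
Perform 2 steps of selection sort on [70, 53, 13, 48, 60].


Initial: [70, 53, 13, 48, 60]
Step 1: min=13 at 2
  Swap: [13, 53, 70, 48, 60]
Step 2: min=48 at 3
  Swap: [13, 48, 70, 53, 60]

After 2 steps: [13, 48, 70, 53, 60]


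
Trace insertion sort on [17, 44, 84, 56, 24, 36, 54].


Initial: [17, 44, 84, 56, 24, 36, 54]
Insert 44: [17, 44, 84, 56, 24, 36, 54]
Insert 84: [17, 44, 84, 56, 24, 36, 54]
Insert 56: [17, 44, 56, 84, 24, 36, 54]
Insert 24: [17, 24, 44, 56, 84, 36, 54]
Insert 36: [17, 24, 36, 44, 56, 84, 54]
Insert 54: [17, 24, 36, 44, 54, 56, 84]

Sorted: [17, 24, 36, 44, 54, 56, 84]


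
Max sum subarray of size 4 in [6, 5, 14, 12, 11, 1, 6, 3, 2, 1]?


[0:4]: 37
[1:5]: 42
[2:6]: 38
[3:7]: 30
[4:8]: 21
[5:9]: 12
[6:10]: 12

Max: 42 at [1:5]


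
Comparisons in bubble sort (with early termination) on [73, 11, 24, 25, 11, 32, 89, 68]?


Algorithm: bubble sort (with early termination)
Input: [73, 11, 24, 25, 11, 32, 89, 68]
Sorted: [11, 11, 24, 25, 32, 68, 73, 89]

22


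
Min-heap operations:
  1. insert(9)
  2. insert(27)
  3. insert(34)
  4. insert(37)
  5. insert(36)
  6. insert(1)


insert(9) -> [9]
insert(27) -> [9, 27]
insert(34) -> [9, 27, 34]
insert(37) -> [9, 27, 34, 37]
insert(36) -> [9, 27, 34, 37, 36]
insert(1) -> [1, 27, 9, 37, 36, 34]

Final heap: [1, 27, 9, 37, 36, 34]


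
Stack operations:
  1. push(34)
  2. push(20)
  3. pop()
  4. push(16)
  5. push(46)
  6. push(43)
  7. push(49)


push(34) -> [34]
push(20) -> [34, 20]
pop()->20, [34]
push(16) -> [34, 16]
push(46) -> [34, 16, 46]
push(43) -> [34, 16, 46, 43]
push(49) -> [34, 16, 46, 43, 49]

Final stack: [34, 16, 46, 43, 49]


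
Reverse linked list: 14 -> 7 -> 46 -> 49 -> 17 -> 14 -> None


Step 1: curr=14, set curr.next=prev(None) | reversed so far: 14
Step 2: curr=7, set curr.next=prev(14) | reversed so far: 7 -> 14
Step 3: curr=46, set curr.next=prev(7) | reversed so far: 46 -> 7 -> 14
Step 4: curr=49, set curr.next=prev(46) | reversed so far: 49 -> 46 -> 7 -> 14
Step 5: curr=17, set curr.next=prev(49) | reversed so far: 17 -> 49 -> 46 -> 7 -> 14
Step 6: curr=14, set curr.next=prev(17) | reversed so far: 14 -> 17 -> 49 -> 46 -> 7 -> 14

14 -> 17 -> 49 -> 46 -> 7 -> 14 -> None


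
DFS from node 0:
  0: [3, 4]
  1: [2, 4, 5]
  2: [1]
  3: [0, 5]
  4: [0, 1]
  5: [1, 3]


Visit 0, push [4, 3]
Visit 3, push [5]
Visit 5, push [1]
Visit 1, push [4, 2]
Visit 2, push []
Visit 4, push []

DFS order: [0, 3, 5, 1, 2, 4]


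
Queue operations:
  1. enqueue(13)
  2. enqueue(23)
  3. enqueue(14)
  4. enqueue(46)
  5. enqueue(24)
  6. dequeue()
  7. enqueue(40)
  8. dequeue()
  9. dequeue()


enqueue(13) -> [13]
enqueue(23) -> [13, 23]
enqueue(14) -> [13, 23, 14]
enqueue(46) -> [13, 23, 14, 46]
enqueue(24) -> [13, 23, 14, 46, 24]
dequeue()->13, [23, 14, 46, 24]
enqueue(40) -> [23, 14, 46, 24, 40]
dequeue()->23, [14, 46, 24, 40]
dequeue()->14, [46, 24, 40]

Final queue: [46, 24, 40]


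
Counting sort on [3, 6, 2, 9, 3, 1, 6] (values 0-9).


Input: [3, 6, 2, 9, 3, 1, 6]
Counts: [0, 1, 1, 2, 0, 0, 2, 0, 0, 1]

Sorted: [1, 2, 3, 3, 6, 6, 9]


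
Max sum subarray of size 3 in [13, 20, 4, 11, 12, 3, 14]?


[0:3]: 37
[1:4]: 35
[2:5]: 27
[3:6]: 26
[4:7]: 29

Max: 37 at [0:3]


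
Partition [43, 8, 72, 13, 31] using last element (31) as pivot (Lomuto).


Pivot: 31
  8 <= 31: swap -> [8, 43, 72, 13, 31]
  13 <= 31: swap -> [8, 13, 72, 43, 31]
Place pivot at 2: [8, 13, 31, 43, 72]

Partitioned: [8, 13, 31, 43, 72]


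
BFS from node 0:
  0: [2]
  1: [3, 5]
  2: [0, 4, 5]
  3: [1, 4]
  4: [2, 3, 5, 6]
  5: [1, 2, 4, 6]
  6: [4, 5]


Visit 0, enqueue [2]
Visit 2, enqueue [4, 5]
Visit 4, enqueue [3, 6]
Visit 5, enqueue [1]
Visit 3, enqueue []
Visit 6, enqueue []
Visit 1, enqueue []

BFS order: [0, 2, 4, 5, 3, 6, 1]


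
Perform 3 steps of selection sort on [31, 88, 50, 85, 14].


Initial: [31, 88, 50, 85, 14]
Step 1: min=14 at 4
  Swap: [14, 88, 50, 85, 31]
Step 2: min=31 at 4
  Swap: [14, 31, 50, 85, 88]
Step 3: min=50 at 2
  Swap: [14, 31, 50, 85, 88]

After 3 steps: [14, 31, 50, 85, 88]


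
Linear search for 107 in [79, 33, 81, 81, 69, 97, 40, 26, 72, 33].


i=0: 79!=107
i=1: 33!=107
i=2: 81!=107
i=3: 81!=107
i=4: 69!=107
i=5: 97!=107
i=6: 40!=107
i=7: 26!=107
i=8: 72!=107
i=9: 33!=107

Not found, 10 comps


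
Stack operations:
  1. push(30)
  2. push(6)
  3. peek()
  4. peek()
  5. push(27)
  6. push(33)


push(30) -> [30]
push(6) -> [30, 6]
peek()->6
peek()->6
push(27) -> [30, 6, 27]
push(33) -> [30, 6, 27, 33]

Final stack: [30, 6, 27, 33]


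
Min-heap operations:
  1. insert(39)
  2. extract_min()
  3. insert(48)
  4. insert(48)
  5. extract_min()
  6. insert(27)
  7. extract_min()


insert(39) -> [39]
extract_min()->39, []
insert(48) -> [48]
insert(48) -> [48, 48]
extract_min()->48, [48]
insert(27) -> [27, 48]
extract_min()->27, [48]

Final heap: [48]


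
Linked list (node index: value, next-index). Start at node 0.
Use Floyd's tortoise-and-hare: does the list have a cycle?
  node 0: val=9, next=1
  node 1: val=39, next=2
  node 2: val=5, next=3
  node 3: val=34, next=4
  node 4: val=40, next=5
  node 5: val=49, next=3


Floyd's tortoise (slow, +1) and hare (fast, +2):
  init: slow=0, fast=0
  step 1: slow=1, fast=2
  step 2: slow=2, fast=4
  step 3: slow=3, fast=3
  slow == fast at node 3: cycle detected

Cycle: yes


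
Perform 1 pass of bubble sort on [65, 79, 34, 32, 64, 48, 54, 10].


Initial: [65, 79, 34, 32, 64, 48, 54, 10]
Pass 1: [65, 34, 32, 64, 48, 54, 10, 79] (6 swaps)

After 1 pass: [65, 34, 32, 64, 48, 54, 10, 79]


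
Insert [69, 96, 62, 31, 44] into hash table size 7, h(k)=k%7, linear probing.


Insert 69: h=6 -> slot 6
Insert 96: h=5 -> slot 5
Insert 62: h=6, 1 probes -> slot 0
Insert 31: h=3 -> slot 3
Insert 44: h=2 -> slot 2

Table: [62, None, 44, 31, None, 96, 69]


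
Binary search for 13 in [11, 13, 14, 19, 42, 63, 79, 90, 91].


Step 1: lo=0, hi=8, mid=4, val=42
Step 2: lo=0, hi=3, mid=1, val=13

Found at index 1


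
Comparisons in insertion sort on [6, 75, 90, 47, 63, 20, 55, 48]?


Algorithm: insertion sort
Input: [6, 75, 90, 47, 63, 20, 55, 48]
Sorted: [6, 20, 47, 48, 55, 63, 75, 90]

22


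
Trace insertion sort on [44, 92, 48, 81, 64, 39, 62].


Initial: [44, 92, 48, 81, 64, 39, 62]
Insert 92: [44, 92, 48, 81, 64, 39, 62]
Insert 48: [44, 48, 92, 81, 64, 39, 62]
Insert 81: [44, 48, 81, 92, 64, 39, 62]
Insert 64: [44, 48, 64, 81, 92, 39, 62]
Insert 39: [39, 44, 48, 64, 81, 92, 62]
Insert 62: [39, 44, 48, 62, 64, 81, 92]

Sorted: [39, 44, 48, 62, 64, 81, 92]


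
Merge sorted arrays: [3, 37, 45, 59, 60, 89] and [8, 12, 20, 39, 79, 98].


Take 3 from A
Take 8 from B
Take 12 from B
Take 20 from B
Take 37 from A
Take 39 from B
Take 45 from A
Take 59 from A
Take 60 from A
Take 79 from B
Take 89 from A

Merged: [3, 8, 12, 20, 37, 39, 45, 59, 60, 79, 89, 98]


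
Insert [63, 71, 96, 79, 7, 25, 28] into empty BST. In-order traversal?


Insert 63: root
Insert 71: R from 63
Insert 96: R from 63 -> R from 71
Insert 79: R from 63 -> R from 71 -> L from 96
Insert 7: L from 63
Insert 25: L from 63 -> R from 7
Insert 28: L from 63 -> R from 7 -> R from 25

In-order: [7, 25, 28, 63, 71, 79, 96]


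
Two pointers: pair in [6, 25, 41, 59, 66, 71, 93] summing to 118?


lo=0(6)+hi=6(93)=99
lo=1(25)+hi=6(93)=118

Yes: 25+93=118


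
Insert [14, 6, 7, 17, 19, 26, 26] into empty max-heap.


Insert 14: [14]
Insert 6: [14, 6]
Insert 7: [14, 6, 7]
Insert 17: [17, 14, 7, 6]
Insert 19: [19, 17, 7, 6, 14]
Insert 26: [26, 17, 19, 6, 14, 7]
Insert 26: [26, 17, 26, 6, 14, 7, 19]

Final heap: [26, 17, 26, 6, 14, 7, 19]


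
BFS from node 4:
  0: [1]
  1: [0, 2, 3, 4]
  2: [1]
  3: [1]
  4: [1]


Visit 4, enqueue [1]
Visit 1, enqueue [0, 2, 3]
Visit 0, enqueue []
Visit 2, enqueue []
Visit 3, enqueue []

BFS order: [4, 1, 0, 2, 3]


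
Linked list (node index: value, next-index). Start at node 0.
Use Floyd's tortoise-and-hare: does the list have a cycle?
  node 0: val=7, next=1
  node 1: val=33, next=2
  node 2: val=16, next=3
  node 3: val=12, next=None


Floyd's tortoise (slow, +1) and hare (fast, +2):
  init: slow=0, fast=0
  step 1: slow=1, fast=2
  step 2: fast 2->3->None, no cycle

Cycle: no


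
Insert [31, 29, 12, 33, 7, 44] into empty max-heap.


Insert 31: [31]
Insert 29: [31, 29]
Insert 12: [31, 29, 12]
Insert 33: [33, 31, 12, 29]
Insert 7: [33, 31, 12, 29, 7]
Insert 44: [44, 31, 33, 29, 7, 12]

Final heap: [44, 31, 33, 29, 7, 12]


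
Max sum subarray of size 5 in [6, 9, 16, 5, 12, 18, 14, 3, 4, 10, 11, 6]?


[0:5]: 48
[1:6]: 60
[2:7]: 65
[3:8]: 52
[4:9]: 51
[5:10]: 49
[6:11]: 42
[7:12]: 34

Max: 65 at [2:7]


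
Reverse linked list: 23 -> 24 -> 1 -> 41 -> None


Step 1: curr=23, set curr.next=prev(None) | reversed so far: 23
Step 2: curr=24, set curr.next=prev(23) | reversed so far: 24 -> 23
Step 3: curr=1, set curr.next=prev(24) | reversed so far: 1 -> 24 -> 23
Step 4: curr=41, set curr.next=prev(1) | reversed so far: 41 -> 1 -> 24 -> 23

41 -> 1 -> 24 -> 23 -> None


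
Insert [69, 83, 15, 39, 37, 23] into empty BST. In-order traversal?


Insert 69: root
Insert 83: R from 69
Insert 15: L from 69
Insert 39: L from 69 -> R from 15
Insert 37: L from 69 -> R from 15 -> L from 39
Insert 23: L from 69 -> R from 15 -> L from 39 -> L from 37

In-order: [15, 23, 37, 39, 69, 83]


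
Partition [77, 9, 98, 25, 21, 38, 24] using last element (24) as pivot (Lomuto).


Pivot: 24
  9 <= 24: swap -> [9, 77, 98, 25, 21, 38, 24]
  21 <= 24: swap -> [9, 21, 98, 25, 77, 38, 24]
Place pivot at 2: [9, 21, 24, 25, 77, 38, 98]

Partitioned: [9, 21, 24, 25, 77, 38, 98]


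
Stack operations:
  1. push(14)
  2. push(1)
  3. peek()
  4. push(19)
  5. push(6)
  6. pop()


push(14) -> [14]
push(1) -> [14, 1]
peek()->1
push(19) -> [14, 1, 19]
push(6) -> [14, 1, 19, 6]
pop()->6, [14, 1, 19]

Final stack: [14, 1, 19]


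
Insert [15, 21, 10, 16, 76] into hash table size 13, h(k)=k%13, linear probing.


Insert 15: h=2 -> slot 2
Insert 21: h=8 -> slot 8
Insert 10: h=10 -> slot 10
Insert 16: h=3 -> slot 3
Insert 76: h=11 -> slot 11

Table: [None, None, 15, 16, None, None, None, None, 21, None, 10, 76, None]


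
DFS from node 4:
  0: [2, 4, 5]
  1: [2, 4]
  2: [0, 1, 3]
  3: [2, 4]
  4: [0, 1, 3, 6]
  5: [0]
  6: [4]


Visit 4, push [6, 3, 1, 0]
Visit 0, push [5, 2]
Visit 2, push [3, 1]
Visit 1, push []
Visit 3, push []
Visit 5, push []
Visit 6, push []

DFS order: [4, 0, 2, 1, 3, 5, 6]


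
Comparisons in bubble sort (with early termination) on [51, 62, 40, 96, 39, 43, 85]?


Algorithm: bubble sort (with early termination)
Input: [51, 62, 40, 96, 39, 43, 85]
Sorted: [39, 40, 43, 51, 62, 85, 96]

20


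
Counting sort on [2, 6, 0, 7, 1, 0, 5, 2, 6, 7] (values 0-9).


Input: [2, 6, 0, 7, 1, 0, 5, 2, 6, 7]
Counts: [2, 1, 2, 0, 0, 1, 2, 2, 0, 0]

Sorted: [0, 0, 1, 2, 2, 5, 6, 6, 7, 7]


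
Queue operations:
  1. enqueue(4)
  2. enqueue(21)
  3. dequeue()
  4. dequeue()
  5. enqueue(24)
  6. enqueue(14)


enqueue(4) -> [4]
enqueue(21) -> [4, 21]
dequeue()->4, [21]
dequeue()->21, []
enqueue(24) -> [24]
enqueue(14) -> [24, 14]

Final queue: [24, 14]


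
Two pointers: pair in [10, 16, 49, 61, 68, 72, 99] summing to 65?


lo=0(10)+hi=6(99)=109
lo=0(10)+hi=5(72)=82
lo=0(10)+hi=4(68)=78
lo=0(10)+hi=3(61)=71
lo=0(10)+hi=2(49)=59
lo=1(16)+hi=2(49)=65

Yes: 16+49=65


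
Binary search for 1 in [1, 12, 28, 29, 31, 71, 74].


Step 1: lo=0, hi=6, mid=3, val=29
Step 2: lo=0, hi=2, mid=1, val=12
Step 3: lo=0, hi=0, mid=0, val=1

Found at index 0


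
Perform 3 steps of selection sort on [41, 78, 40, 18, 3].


Initial: [41, 78, 40, 18, 3]
Step 1: min=3 at 4
  Swap: [3, 78, 40, 18, 41]
Step 2: min=18 at 3
  Swap: [3, 18, 40, 78, 41]
Step 3: min=40 at 2
  Swap: [3, 18, 40, 78, 41]

After 3 steps: [3, 18, 40, 78, 41]


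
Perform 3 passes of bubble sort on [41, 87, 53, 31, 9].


Initial: [41, 87, 53, 31, 9]
Pass 1: [41, 53, 31, 9, 87] (3 swaps)
Pass 2: [41, 31, 9, 53, 87] (2 swaps)
Pass 3: [31, 9, 41, 53, 87] (2 swaps)

After 3 passes: [31, 9, 41, 53, 87]


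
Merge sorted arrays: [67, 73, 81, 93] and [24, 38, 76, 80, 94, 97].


Take 24 from B
Take 38 from B
Take 67 from A
Take 73 from A
Take 76 from B
Take 80 from B
Take 81 from A
Take 93 from A

Merged: [24, 38, 67, 73, 76, 80, 81, 93, 94, 97]


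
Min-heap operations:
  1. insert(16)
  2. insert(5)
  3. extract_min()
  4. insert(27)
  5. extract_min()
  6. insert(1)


insert(16) -> [16]
insert(5) -> [5, 16]
extract_min()->5, [16]
insert(27) -> [16, 27]
extract_min()->16, [27]
insert(1) -> [1, 27]

Final heap: [1, 27]


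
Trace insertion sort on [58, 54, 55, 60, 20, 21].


Initial: [58, 54, 55, 60, 20, 21]
Insert 54: [54, 58, 55, 60, 20, 21]
Insert 55: [54, 55, 58, 60, 20, 21]
Insert 60: [54, 55, 58, 60, 20, 21]
Insert 20: [20, 54, 55, 58, 60, 21]
Insert 21: [20, 21, 54, 55, 58, 60]

Sorted: [20, 21, 54, 55, 58, 60]


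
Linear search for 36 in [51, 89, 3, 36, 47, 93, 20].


i=0: 51!=36
i=1: 89!=36
i=2: 3!=36
i=3: 36==36 found!

Found at 3, 4 comps


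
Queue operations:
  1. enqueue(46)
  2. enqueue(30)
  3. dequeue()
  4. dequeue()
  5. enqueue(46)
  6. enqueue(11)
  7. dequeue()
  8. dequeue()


enqueue(46) -> [46]
enqueue(30) -> [46, 30]
dequeue()->46, [30]
dequeue()->30, []
enqueue(46) -> [46]
enqueue(11) -> [46, 11]
dequeue()->46, [11]
dequeue()->11, []

Final queue: []


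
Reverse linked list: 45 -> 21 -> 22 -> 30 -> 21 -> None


Step 1: curr=45, set curr.next=prev(None) | reversed so far: 45
Step 2: curr=21, set curr.next=prev(45) | reversed so far: 21 -> 45
Step 3: curr=22, set curr.next=prev(21) | reversed so far: 22 -> 21 -> 45
Step 4: curr=30, set curr.next=prev(22) | reversed so far: 30 -> 22 -> 21 -> 45
Step 5: curr=21, set curr.next=prev(30) | reversed so far: 21 -> 30 -> 22 -> 21 -> 45

21 -> 30 -> 22 -> 21 -> 45 -> None


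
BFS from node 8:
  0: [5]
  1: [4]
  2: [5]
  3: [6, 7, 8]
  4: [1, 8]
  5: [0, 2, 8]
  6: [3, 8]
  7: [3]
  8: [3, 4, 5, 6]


Visit 8, enqueue [3, 4, 5, 6]
Visit 3, enqueue [7]
Visit 4, enqueue [1]
Visit 5, enqueue [0, 2]
Visit 6, enqueue []
Visit 7, enqueue []
Visit 1, enqueue []
Visit 0, enqueue []
Visit 2, enqueue []

BFS order: [8, 3, 4, 5, 6, 7, 1, 0, 2]


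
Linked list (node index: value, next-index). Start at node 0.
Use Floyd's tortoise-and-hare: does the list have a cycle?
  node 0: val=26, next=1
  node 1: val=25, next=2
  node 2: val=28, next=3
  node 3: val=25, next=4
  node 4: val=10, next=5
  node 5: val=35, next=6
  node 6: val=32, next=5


Floyd's tortoise (slow, +1) and hare (fast, +2):
  init: slow=0, fast=0
  step 1: slow=1, fast=2
  step 2: slow=2, fast=4
  step 3: slow=3, fast=6
  step 4: slow=4, fast=6
  step 5: slow=5, fast=6
  step 6: slow=6, fast=6
  slow == fast at node 6: cycle detected

Cycle: yes


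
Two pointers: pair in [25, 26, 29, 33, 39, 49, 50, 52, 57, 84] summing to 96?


lo=0(25)+hi=9(84)=109
lo=0(25)+hi=8(57)=82
lo=1(26)+hi=8(57)=83
lo=2(29)+hi=8(57)=86
lo=3(33)+hi=8(57)=90
lo=4(39)+hi=8(57)=96

Yes: 39+57=96


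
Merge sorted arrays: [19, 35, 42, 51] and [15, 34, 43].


Take 15 from B
Take 19 from A
Take 34 from B
Take 35 from A
Take 42 from A
Take 43 from B

Merged: [15, 19, 34, 35, 42, 43, 51]


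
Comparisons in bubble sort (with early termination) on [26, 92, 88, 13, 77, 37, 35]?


Algorithm: bubble sort (with early termination)
Input: [26, 92, 88, 13, 77, 37, 35]
Sorted: [13, 26, 35, 37, 77, 88, 92]

20


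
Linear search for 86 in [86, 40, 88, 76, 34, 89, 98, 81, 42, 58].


i=0: 86==86 found!

Found at 0, 1 comps


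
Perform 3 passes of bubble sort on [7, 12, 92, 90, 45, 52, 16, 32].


Initial: [7, 12, 92, 90, 45, 52, 16, 32]
Pass 1: [7, 12, 90, 45, 52, 16, 32, 92] (5 swaps)
Pass 2: [7, 12, 45, 52, 16, 32, 90, 92] (4 swaps)
Pass 3: [7, 12, 45, 16, 32, 52, 90, 92] (2 swaps)

After 3 passes: [7, 12, 45, 16, 32, 52, 90, 92]


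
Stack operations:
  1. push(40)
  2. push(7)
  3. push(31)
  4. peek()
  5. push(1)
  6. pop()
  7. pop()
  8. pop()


push(40) -> [40]
push(7) -> [40, 7]
push(31) -> [40, 7, 31]
peek()->31
push(1) -> [40, 7, 31, 1]
pop()->1, [40, 7, 31]
pop()->31, [40, 7]
pop()->7, [40]

Final stack: [40]


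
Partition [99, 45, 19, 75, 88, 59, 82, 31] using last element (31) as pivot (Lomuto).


Pivot: 31
  19 <= 31: swap -> [19, 45, 99, 75, 88, 59, 82, 31]
Place pivot at 1: [19, 31, 99, 75, 88, 59, 82, 45]

Partitioned: [19, 31, 99, 75, 88, 59, 82, 45]


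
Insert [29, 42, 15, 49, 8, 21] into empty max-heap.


Insert 29: [29]
Insert 42: [42, 29]
Insert 15: [42, 29, 15]
Insert 49: [49, 42, 15, 29]
Insert 8: [49, 42, 15, 29, 8]
Insert 21: [49, 42, 21, 29, 8, 15]

Final heap: [49, 42, 21, 29, 8, 15]


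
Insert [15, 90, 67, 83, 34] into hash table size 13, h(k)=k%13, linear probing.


Insert 15: h=2 -> slot 2
Insert 90: h=12 -> slot 12
Insert 67: h=2, 1 probes -> slot 3
Insert 83: h=5 -> slot 5
Insert 34: h=8 -> slot 8

Table: [None, None, 15, 67, None, 83, None, None, 34, None, None, None, 90]


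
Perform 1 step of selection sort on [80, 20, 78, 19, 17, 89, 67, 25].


Initial: [80, 20, 78, 19, 17, 89, 67, 25]
Step 1: min=17 at 4
  Swap: [17, 20, 78, 19, 80, 89, 67, 25]

After 1 step: [17, 20, 78, 19, 80, 89, 67, 25]


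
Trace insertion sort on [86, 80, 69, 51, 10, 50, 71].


Initial: [86, 80, 69, 51, 10, 50, 71]
Insert 80: [80, 86, 69, 51, 10, 50, 71]
Insert 69: [69, 80, 86, 51, 10, 50, 71]
Insert 51: [51, 69, 80, 86, 10, 50, 71]
Insert 10: [10, 51, 69, 80, 86, 50, 71]
Insert 50: [10, 50, 51, 69, 80, 86, 71]
Insert 71: [10, 50, 51, 69, 71, 80, 86]

Sorted: [10, 50, 51, 69, 71, 80, 86]


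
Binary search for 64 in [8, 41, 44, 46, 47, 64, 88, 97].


Step 1: lo=0, hi=7, mid=3, val=46
Step 2: lo=4, hi=7, mid=5, val=64

Found at index 5


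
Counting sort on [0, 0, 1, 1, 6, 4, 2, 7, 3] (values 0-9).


Input: [0, 0, 1, 1, 6, 4, 2, 7, 3]
Counts: [2, 2, 1, 1, 1, 0, 1, 1, 0, 0]

Sorted: [0, 0, 1, 1, 2, 3, 4, 6, 7]


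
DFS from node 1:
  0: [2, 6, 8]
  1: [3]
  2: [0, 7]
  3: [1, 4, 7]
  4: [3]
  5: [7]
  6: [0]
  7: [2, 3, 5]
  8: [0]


Visit 1, push [3]
Visit 3, push [7, 4]
Visit 4, push []
Visit 7, push [5, 2]
Visit 2, push [0]
Visit 0, push [8, 6]
Visit 6, push []
Visit 8, push []
Visit 5, push []

DFS order: [1, 3, 4, 7, 2, 0, 6, 8, 5]


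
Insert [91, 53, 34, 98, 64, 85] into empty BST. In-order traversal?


Insert 91: root
Insert 53: L from 91
Insert 34: L from 91 -> L from 53
Insert 98: R from 91
Insert 64: L from 91 -> R from 53
Insert 85: L from 91 -> R from 53 -> R from 64

In-order: [34, 53, 64, 85, 91, 98]


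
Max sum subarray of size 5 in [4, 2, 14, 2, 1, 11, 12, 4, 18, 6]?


[0:5]: 23
[1:6]: 30
[2:7]: 40
[3:8]: 30
[4:9]: 46
[5:10]: 51

Max: 51 at [5:10]


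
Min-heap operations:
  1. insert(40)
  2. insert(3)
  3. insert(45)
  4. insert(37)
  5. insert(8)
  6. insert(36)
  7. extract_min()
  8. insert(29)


insert(40) -> [40]
insert(3) -> [3, 40]
insert(45) -> [3, 40, 45]
insert(37) -> [3, 37, 45, 40]
insert(8) -> [3, 8, 45, 40, 37]
insert(36) -> [3, 8, 36, 40, 37, 45]
extract_min()->3, [8, 37, 36, 40, 45]
insert(29) -> [8, 37, 29, 40, 45, 36]

Final heap: [8, 37, 29, 40, 45, 36]


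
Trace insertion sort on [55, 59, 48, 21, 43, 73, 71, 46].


Initial: [55, 59, 48, 21, 43, 73, 71, 46]
Insert 59: [55, 59, 48, 21, 43, 73, 71, 46]
Insert 48: [48, 55, 59, 21, 43, 73, 71, 46]
Insert 21: [21, 48, 55, 59, 43, 73, 71, 46]
Insert 43: [21, 43, 48, 55, 59, 73, 71, 46]
Insert 73: [21, 43, 48, 55, 59, 73, 71, 46]
Insert 71: [21, 43, 48, 55, 59, 71, 73, 46]
Insert 46: [21, 43, 46, 48, 55, 59, 71, 73]

Sorted: [21, 43, 46, 48, 55, 59, 71, 73]


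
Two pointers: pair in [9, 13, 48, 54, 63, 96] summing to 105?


lo=0(9)+hi=5(96)=105

Yes: 9+96=105


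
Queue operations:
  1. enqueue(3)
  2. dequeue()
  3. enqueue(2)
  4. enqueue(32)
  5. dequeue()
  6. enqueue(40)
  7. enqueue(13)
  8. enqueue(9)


enqueue(3) -> [3]
dequeue()->3, []
enqueue(2) -> [2]
enqueue(32) -> [2, 32]
dequeue()->2, [32]
enqueue(40) -> [32, 40]
enqueue(13) -> [32, 40, 13]
enqueue(9) -> [32, 40, 13, 9]

Final queue: [32, 40, 13, 9]


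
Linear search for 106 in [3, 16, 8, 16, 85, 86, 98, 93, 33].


i=0: 3!=106
i=1: 16!=106
i=2: 8!=106
i=3: 16!=106
i=4: 85!=106
i=5: 86!=106
i=6: 98!=106
i=7: 93!=106
i=8: 33!=106

Not found, 9 comps


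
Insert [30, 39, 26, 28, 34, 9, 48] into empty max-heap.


Insert 30: [30]
Insert 39: [39, 30]
Insert 26: [39, 30, 26]
Insert 28: [39, 30, 26, 28]
Insert 34: [39, 34, 26, 28, 30]
Insert 9: [39, 34, 26, 28, 30, 9]
Insert 48: [48, 34, 39, 28, 30, 9, 26]

Final heap: [48, 34, 39, 28, 30, 9, 26]


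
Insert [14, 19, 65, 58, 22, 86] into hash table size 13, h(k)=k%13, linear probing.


Insert 14: h=1 -> slot 1
Insert 19: h=6 -> slot 6
Insert 65: h=0 -> slot 0
Insert 58: h=6, 1 probes -> slot 7
Insert 22: h=9 -> slot 9
Insert 86: h=8 -> slot 8

Table: [65, 14, None, None, None, None, 19, 58, 86, 22, None, None, None]


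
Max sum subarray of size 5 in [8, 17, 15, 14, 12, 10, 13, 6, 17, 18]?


[0:5]: 66
[1:6]: 68
[2:7]: 64
[3:8]: 55
[4:9]: 58
[5:10]: 64

Max: 68 at [1:6]


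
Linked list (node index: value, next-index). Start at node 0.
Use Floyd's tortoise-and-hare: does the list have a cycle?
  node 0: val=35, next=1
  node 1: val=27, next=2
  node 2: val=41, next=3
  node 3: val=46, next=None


Floyd's tortoise (slow, +1) and hare (fast, +2):
  init: slow=0, fast=0
  step 1: slow=1, fast=2
  step 2: fast 2->3->None, no cycle

Cycle: no


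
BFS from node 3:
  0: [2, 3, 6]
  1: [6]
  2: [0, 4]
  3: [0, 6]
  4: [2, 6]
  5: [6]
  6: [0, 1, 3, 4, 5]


Visit 3, enqueue [0, 6]
Visit 0, enqueue [2]
Visit 6, enqueue [1, 4, 5]
Visit 2, enqueue []
Visit 1, enqueue []
Visit 4, enqueue []
Visit 5, enqueue []

BFS order: [3, 0, 6, 2, 1, 4, 5]


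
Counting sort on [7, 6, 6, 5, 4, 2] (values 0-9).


Input: [7, 6, 6, 5, 4, 2]
Counts: [0, 0, 1, 0, 1, 1, 2, 1, 0, 0]

Sorted: [2, 4, 5, 6, 6, 7]


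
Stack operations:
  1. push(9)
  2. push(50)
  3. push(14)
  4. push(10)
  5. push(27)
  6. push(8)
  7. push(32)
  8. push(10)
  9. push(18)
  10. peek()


push(9) -> [9]
push(50) -> [9, 50]
push(14) -> [9, 50, 14]
push(10) -> [9, 50, 14, 10]
push(27) -> [9, 50, 14, 10, 27]
push(8) -> [9, 50, 14, 10, 27, 8]
push(32) -> [9, 50, 14, 10, 27, 8, 32]
push(10) -> [9, 50, 14, 10, 27, 8, 32, 10]
push(18) -> [9, 50, 14, 10, 27, 8, 32, 10, 18]
peek()->18

Final stack: [9, 50, 14, 10, 27, 8, 32, 10, 18]


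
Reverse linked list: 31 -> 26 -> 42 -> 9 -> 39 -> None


Step 1: curr=31, set curr.next=prev(None) | reversed so far: 31
Step 2: curr=26, set curr.next=prev(31) | reversed so far: 26 -> 31
Step 3: curr=42, set curr.next=prev(26) | reversed so far: 42 -> 26 -> 31
Step 4: curr=9, set curr.next=prev(42) | reversed so far: 9 -> 42 -> 26 -> 31
Step 5: curr=39, set curr.next=prev(9) | reversed so far: 39 -> 9 -> 42 -> 26 -> 31

39 -> 9 -> 42 -> 26 -> 31 -> None


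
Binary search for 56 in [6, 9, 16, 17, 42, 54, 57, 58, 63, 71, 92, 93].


Step 1: lo=0, hi=11, mid=5, val=54
Step 2: lo=6, hi=11, mid=8, val=63
Step 3: lo=6, hi=7, mid=6, val=57

Not found


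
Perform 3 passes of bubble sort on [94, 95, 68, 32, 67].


Initial: [94, 95, 68, 32, 67]
Pass 1: [94, 68, 32, 67, 95] (3 swaps)
Pass 2: [68, 32, 67, 94, 95] (3 swaps)
Pass 3: [32, 67, 68, 94, 95] (2 swaps)

After 3 passes: [32, 67, 68, 94, 95]


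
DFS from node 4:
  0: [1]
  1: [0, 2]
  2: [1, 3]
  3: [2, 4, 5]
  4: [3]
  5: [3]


Visit 4, push [3]
Visit 3, push [5, 2]
Visit 2, push [1]
Visit 1, push [0]
Visit 0, push []
Visit 5, push []

DFS order: [4, 3, 2, 1, 0, 5]


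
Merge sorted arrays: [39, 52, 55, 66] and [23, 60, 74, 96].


Take 23 from B
Take 39 from A
Take 52 from A
Take 55 from A
Take 60 from B
Take 66 from A

Merged: [23, 39, 52, 55, 60, 66, 74, 96]


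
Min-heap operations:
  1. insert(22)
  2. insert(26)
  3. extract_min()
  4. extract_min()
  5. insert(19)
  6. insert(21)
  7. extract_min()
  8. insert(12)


insert(22) -> [22]
insert(26) -> [22, 26]
extract_min()->22, [26]
extract_min()->26, []
insert(19) -> [19]
insert(21) -> [19, 21]
extract_min()->19, [21]
insert(12) -> [12, 21]

Final heap: [12, 21]


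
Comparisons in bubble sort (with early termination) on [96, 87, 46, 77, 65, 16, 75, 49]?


Algorithm: bubble sort (with early termination)
Input: [96, 87, 46, 77, 65, 16, 75, 49]
Sorted: [16, 46, 49, 65, 75, 77, 87, 96]

27


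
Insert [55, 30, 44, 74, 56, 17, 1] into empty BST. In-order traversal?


Insert 55: root
Insert 30: L from 55
Insert 44: L from 55 -> R from 30
Insert 74: R from 55
Insert 56: R from 55 -> L from 74
Insert 17: L from 55 -> L from 30
Insert 1: L from 55 -> L from 30 -> L from 17

In-order: [1, 17, 30, 44, 55, 56, 74]


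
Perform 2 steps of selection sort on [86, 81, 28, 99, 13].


Initial: [86, 81, 28, 99, 13]
Step 1: min=13 at 4
  Swap: [13, 81, 28, 99, 86]
Step 2: min=28 at 2
  Swap: [13, 28, 81, 99, 86]

After 2 steps: [13, 28, 81, 99, 86]


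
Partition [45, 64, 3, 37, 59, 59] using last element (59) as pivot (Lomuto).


Pivot: 59
  45 <= 59: advance i (no swap)
  3 <= 59: swap -> [45, 3, 64, 37, 59, 59]
  37 <= 59: swap -> [45, 3, 37, 64, 59, 59]
  59 <= 59: swap -> [45, 3, 37, 59, 64, 59]
Place pivot at 4: [45, 3, 37, 59, 59, 64]

Partitioned: [45, 3, 37, 59, 59, 64]


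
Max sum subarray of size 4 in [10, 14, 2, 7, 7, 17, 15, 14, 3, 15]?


[0:4]: 33
[1:5]: 30
[2:6]: 33
[3:7]: 46
[4:8]: 53
[5:9]: 49
[6:10]: 47

Max: 53 at [4:8]


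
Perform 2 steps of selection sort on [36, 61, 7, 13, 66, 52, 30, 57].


Initial: [36, 61, 7, 13, 66, 52, 30, 57]
Step 1: min=7 at 2
  Swap: [7, 61, 36, 13, 66, 52, 30, 57]
Step 2: min=13 at 3
  Swap: [7, 13, 36, 61, 66, 52, 30, 57]

After 2 steps: [7, 13, 36, 61, 66, 52, 30, 57]


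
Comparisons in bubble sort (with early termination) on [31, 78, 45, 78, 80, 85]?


Algorithm: bubble sort (with early termination)
Input: [31, 78, 45, 78, 80, 85]
Sorted: [31, 45, 78, 78, 80, 85]

9


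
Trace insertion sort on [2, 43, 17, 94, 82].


Initial: [2, 43, 17, 94, 82]
Insert 43: [2, 43, 17, 94, 82]
Insert 17: [2, 17, 43, 94, 82]
Insert 94: [2, 17, 43, 94, 82]
Insert 82: [2, 17, 43, 82, 94]

Sorted: [2, 17, 43, 82, 94]
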